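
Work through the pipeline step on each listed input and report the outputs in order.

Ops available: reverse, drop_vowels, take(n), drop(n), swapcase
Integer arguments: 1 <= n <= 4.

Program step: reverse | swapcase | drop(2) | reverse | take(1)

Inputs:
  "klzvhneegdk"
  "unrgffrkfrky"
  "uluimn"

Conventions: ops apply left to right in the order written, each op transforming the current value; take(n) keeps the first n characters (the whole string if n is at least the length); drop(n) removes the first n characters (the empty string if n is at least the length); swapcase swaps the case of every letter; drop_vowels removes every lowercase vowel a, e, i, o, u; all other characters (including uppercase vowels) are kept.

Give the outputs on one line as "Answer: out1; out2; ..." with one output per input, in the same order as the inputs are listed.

Execution, op by op:
  "klzvhneegdk" -> "kdgeenhvzlk" -> "KDGEENHVZLK" -> "GEENHVZLK" -> "KLZVHNEEG" -> "K"
  "unrgffrkfrky" -> "ykrfkrffgrnu" -> "YKRFKRFFGRNU" -> "RFKRFFGRNU" -> "UNRGFFRKFR" -> "U"
  "uluimn" -> "nmiulu" -> "NMIULU" -> "IULU" -> "ULUI" -> "U"

"K"; "U"; "U"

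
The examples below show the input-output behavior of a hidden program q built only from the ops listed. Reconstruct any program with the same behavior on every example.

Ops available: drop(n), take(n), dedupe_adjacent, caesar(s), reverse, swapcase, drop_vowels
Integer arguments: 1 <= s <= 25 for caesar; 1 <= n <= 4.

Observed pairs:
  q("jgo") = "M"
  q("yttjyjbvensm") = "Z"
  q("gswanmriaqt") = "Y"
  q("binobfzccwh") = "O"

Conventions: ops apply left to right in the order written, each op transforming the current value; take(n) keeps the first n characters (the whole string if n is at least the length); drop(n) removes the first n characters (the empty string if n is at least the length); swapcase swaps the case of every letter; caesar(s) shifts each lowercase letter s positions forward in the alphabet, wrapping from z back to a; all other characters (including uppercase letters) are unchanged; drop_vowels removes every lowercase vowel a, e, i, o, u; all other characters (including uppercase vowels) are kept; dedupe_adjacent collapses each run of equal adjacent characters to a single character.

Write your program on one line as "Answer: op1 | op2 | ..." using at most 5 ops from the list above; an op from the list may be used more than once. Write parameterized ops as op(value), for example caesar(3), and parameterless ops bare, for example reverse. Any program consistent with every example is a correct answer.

caesar(5) | caesar(1) | take(2) | swapcase | drop(1)

Check, running the answer program on each example:
  "jgo" -> "olt" -> "pmu" -> "pm" -> "PM" -> "M"
  "yttjyjbvensm" -> "dyyodogajsxr" -> "ezzpephbktys" -> "ez" -> "EZ" -> "Z"
  "gswanmriaqt" -> "lxbfsrwnfvy" -> "mycgtsxogwz" -> "my" -> "MY" -> "Y"
  "binobfzccwh" -> "gnstgkehhbm" -> "hotuhlfiicn" -> "ho" -> "HO" -> "O"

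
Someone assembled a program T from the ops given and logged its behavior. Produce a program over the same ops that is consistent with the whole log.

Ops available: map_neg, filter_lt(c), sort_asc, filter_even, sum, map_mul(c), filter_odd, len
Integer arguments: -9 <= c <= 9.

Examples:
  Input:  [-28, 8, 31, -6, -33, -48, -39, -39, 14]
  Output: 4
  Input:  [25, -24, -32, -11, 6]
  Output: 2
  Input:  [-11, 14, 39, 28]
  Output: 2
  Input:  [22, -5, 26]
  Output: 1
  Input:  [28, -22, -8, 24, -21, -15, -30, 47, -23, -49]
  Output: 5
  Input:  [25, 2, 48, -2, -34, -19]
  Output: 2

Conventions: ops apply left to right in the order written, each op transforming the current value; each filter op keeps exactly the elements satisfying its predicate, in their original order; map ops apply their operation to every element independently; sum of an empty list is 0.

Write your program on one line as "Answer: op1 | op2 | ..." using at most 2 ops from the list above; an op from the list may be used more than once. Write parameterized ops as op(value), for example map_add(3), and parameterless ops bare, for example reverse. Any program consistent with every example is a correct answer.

filter_odd | len

Check, running the answer program on each example:
  [-28, 8, 31, -6, -33, -48, -39, -39, 14] -> [31, -33, -39, -39] -> 4
  [25, -24, -32, -11, 6] -> [25, -11] -> 2
  [-11, 14, 39, 28] -> [-11, 39] -> 2
  [22, -5, 26] -> [-5] -> 1
  [28, -22, -8, 24, -21, -15, -30, 47, -23, -49] -> [-21, -15, 47, -23, -49] -> 5
  [25, 2, 48, -2, -34, -19] -> [25, -19] -> 2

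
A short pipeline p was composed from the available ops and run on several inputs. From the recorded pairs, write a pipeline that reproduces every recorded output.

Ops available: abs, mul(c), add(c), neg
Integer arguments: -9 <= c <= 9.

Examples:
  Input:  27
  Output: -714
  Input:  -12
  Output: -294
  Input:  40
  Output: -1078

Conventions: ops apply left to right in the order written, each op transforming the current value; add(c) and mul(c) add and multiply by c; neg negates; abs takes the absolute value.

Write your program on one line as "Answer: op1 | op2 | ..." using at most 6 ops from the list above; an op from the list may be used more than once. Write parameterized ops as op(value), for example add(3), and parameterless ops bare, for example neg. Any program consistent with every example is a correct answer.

neg | mul(-4) | abs | add(-6) | neg | mul(7)

Check, running the answer program on each example:
  27 -> -27 -> 108 -> 108 -> 102 -> -102 -> -714
  -12 -> 12 -> -48 -> 48 -> 42 -> -42 -> -294
  40 -> -40 -> 160 -> 160 -> 154 -> -154 -> -1078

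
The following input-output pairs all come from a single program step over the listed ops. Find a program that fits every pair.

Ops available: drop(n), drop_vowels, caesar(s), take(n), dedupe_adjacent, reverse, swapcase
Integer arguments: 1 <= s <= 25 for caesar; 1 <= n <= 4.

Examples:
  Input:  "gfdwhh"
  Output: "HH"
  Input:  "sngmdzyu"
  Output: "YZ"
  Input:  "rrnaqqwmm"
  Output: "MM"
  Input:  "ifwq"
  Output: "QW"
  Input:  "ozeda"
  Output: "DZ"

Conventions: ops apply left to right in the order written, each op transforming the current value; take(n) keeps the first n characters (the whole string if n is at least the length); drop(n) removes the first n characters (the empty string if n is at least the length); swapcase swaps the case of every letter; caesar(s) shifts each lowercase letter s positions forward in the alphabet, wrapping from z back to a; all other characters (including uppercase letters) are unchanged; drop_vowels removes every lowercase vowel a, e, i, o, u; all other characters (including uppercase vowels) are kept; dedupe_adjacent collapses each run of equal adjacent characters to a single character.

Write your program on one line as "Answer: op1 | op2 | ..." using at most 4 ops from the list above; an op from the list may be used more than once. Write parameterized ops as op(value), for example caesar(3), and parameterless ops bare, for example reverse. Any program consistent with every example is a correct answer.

drop_vowels | swapcase | reverse | take(2)

Check, running the answer program on each example:
  "gfdwhh" -> "gfdwhh" -> "GFDWHH" -> "HHWDFG" -> "HH"
  "sngmdzyu" -> "sngmdzy" -> "SNGMDZY" -> "YZDMGNS" -> "YZ"
  "rrnaqqwmm" -> "rrnqqwmm" -> "RRNQQWMM" -> "MMWQQNRR" -> "MM"
  "ifwq" -> "fwq" -> "FWQ" -> "QWF" -> "QW"
  "ozeda" -> "zd" -> "ZD" -> "DZ" -> "DZ"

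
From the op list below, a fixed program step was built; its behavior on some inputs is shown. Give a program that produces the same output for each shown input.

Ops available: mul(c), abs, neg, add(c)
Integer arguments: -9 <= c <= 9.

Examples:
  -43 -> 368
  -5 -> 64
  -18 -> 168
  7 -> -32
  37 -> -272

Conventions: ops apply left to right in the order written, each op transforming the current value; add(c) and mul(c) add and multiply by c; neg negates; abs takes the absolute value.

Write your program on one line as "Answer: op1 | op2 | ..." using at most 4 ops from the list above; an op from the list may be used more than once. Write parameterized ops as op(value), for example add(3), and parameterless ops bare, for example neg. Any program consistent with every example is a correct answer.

add(2) | neg | add(5) | mul(8)

Check, running the answer program on each example:
  -43 -> -41 -> 41 -> 46 -> 368
  -5 -> -3 -> 3 -> 8 -> 64
  -18 -> -16 -> 16 -> 21 -> 168
  7 -> 9 -> -9 -> -4 -> -32
  37 -> 39 -> -39 -> -34 -> -272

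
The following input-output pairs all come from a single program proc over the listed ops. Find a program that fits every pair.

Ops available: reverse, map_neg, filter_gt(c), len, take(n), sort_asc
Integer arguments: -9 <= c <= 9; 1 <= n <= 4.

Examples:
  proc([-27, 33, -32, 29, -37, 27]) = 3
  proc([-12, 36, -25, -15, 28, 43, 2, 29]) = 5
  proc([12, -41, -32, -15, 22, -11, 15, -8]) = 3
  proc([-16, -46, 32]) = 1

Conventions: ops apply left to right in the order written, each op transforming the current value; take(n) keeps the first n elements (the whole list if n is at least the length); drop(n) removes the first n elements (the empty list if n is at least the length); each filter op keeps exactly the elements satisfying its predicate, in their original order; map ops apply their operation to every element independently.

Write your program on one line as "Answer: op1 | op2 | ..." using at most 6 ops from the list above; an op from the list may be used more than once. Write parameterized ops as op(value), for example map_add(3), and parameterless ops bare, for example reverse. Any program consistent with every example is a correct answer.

reverse | sort_asc | filter_gt(-3) | map_neg | len

Check, running the answer program on each example:
  [-27, 33, -32, 29, -37, 27] -> [27, -37, 29, -32, 33, -27] -> [-37, -32, -27, 27, 29, 33] -> [27, 29, 33] -> [-27, -29, -33] -> 3
  [-12, 36, -25, -15, 28, 43, 2, 29] -> [29, 2, 43, 28, -15, -25, 36, -12] -> [-25, -15, -12, 2, 28, 29, 36, 43] -> [2, 28, 29, 36, 43] -> [-2, -28, -29, -36, -43] -> 5
  [12, -41, -32, -15, 22, -11, 15, -8] -> [-8, 15, -11, 22, -15, -32, -41, 12] -> [-41, -32, -15, -11, -8, 12, 15, 22] -> [12, 15, 22] -> [-12, -15, -22] -> 3
  [-16, -46, 32] -> [32, -46, -16] -> [-46, -16, 32] -> [32] -> [-32] -> 1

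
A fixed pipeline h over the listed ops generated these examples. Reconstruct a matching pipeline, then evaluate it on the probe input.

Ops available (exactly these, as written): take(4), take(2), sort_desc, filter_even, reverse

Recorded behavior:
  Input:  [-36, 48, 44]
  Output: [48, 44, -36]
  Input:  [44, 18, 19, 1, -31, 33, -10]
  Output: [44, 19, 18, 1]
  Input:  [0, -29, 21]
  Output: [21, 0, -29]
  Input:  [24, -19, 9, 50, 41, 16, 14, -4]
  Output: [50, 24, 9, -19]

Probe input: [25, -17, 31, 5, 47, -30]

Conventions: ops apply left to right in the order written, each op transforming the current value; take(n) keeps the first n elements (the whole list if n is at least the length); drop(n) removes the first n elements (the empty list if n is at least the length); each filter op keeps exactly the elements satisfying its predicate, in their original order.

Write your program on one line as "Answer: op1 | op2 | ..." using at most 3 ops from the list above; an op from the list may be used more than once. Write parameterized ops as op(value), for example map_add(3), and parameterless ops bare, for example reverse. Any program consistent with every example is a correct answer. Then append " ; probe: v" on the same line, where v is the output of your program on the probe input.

take(4) | sort_desc ; probe: [31, 25, 5, -17]

Check, running the answer program on each example:
  [-36, 48, 44] -> [-36, 48, 44] -> [48, 44, -36]
  [44, 18, 19, 1, -31, 33, -10] -> [44, 18, 19, 1] -> [44, 19, 18, 1]
  [0, -29, 21] -> [0, -29, 21] -> [21, 0, -29]
  [24, -19, 9, 50, 41, 16, 14, -4] -> [24, -19, 9, 50] -> [50, 24, 9, -19]
  probe: [25, -17, 31, 5, 47, -30] -> [25, -17, 31, 5] -> [31, 25, 5, -17]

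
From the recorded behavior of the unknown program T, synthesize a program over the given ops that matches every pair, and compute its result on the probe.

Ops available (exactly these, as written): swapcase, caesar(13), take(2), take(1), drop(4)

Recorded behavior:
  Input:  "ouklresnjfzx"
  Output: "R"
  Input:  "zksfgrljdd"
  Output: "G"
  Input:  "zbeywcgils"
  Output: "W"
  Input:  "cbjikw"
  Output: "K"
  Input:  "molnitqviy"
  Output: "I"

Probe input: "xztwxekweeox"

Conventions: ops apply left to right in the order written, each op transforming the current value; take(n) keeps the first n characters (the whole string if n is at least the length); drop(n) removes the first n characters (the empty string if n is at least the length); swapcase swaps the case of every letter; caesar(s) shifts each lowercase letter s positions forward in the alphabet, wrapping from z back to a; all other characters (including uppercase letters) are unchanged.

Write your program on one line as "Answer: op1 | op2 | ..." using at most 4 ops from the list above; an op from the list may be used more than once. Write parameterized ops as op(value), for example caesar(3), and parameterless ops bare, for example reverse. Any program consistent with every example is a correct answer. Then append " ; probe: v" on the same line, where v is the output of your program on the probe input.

drop(4) | swapcase | take(1) ; probe: "X"

Check, running the answer program on each example:
  "ouklresnjfzx" -> "resnjfzx" -> "RESNJFZX" -> "R"
  "zksfgrljdd" -> "grljdd" -> "GRLJDD" -> "G"
  "zbeywcgils" -> "wcgils" -> "WCGILS" -> "W"
  "cbjikw" -> "kw" -> "KW" -> "K"
  "molnitqviy" -> "itqviy" -> "ITQVIY" -> "I"
  probe: "xztwxekweeox" -> "xekweeox" -> "XEKWEEOX" -> "X"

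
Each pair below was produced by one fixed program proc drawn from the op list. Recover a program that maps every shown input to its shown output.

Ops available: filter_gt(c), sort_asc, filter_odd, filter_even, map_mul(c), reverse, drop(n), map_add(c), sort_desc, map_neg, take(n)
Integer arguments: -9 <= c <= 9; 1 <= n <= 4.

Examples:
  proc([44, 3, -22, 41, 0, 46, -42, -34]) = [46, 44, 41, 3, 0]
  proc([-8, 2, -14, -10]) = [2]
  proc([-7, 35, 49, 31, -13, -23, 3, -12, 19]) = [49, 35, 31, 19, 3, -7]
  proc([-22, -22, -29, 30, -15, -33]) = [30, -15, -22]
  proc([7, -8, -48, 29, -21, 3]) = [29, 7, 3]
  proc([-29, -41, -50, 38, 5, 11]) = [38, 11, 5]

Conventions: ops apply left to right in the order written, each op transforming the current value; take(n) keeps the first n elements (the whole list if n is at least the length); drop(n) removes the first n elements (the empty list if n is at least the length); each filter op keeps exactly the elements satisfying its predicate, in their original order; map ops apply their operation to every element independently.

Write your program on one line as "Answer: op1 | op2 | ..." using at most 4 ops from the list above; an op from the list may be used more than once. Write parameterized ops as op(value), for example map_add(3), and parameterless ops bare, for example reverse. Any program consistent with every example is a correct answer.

sort_asc | drop(3) | reverse

Check, running the answer program on each example:
  [44, 3, -22, 41, 0, 46, -42, -34] -> [-42, -34, -22, 0, 3, 41, 44, 46] -> [0, 3, 41, 44, 46] -> [46, 44, 41, 3, 0]
  [-8, 2, -14, -10] -> [-14, -10, -8, 2] -> [2] -> [2]
  [-7, 35, 49, 31, -13, -23, 3, -12, 19] -> [-23, -13, -12, -7, 3, 19, 31, 35, 49] -> [-7, 3, 19, 31, 35, 49] -> [49, 35, 31, 19, 3, -7]
  [-22, -22, -29, 30, -15, -33] -> [-33, -29, -22, -22, -15, 30] -> [-22, -15, 30] -> [30, -15, -22]
  [7, -8, -48, 29, -21, 3] -> [-48, -21, -8, 3, 7, 29] -> [3, 7, 29] -> [29, 7, 3]
  [-29, -41, -50, 38, 5, 11] -> [-50, -41, -29, 5, 11, 38] -> [5, 11, 38] -> [38, 11, 5]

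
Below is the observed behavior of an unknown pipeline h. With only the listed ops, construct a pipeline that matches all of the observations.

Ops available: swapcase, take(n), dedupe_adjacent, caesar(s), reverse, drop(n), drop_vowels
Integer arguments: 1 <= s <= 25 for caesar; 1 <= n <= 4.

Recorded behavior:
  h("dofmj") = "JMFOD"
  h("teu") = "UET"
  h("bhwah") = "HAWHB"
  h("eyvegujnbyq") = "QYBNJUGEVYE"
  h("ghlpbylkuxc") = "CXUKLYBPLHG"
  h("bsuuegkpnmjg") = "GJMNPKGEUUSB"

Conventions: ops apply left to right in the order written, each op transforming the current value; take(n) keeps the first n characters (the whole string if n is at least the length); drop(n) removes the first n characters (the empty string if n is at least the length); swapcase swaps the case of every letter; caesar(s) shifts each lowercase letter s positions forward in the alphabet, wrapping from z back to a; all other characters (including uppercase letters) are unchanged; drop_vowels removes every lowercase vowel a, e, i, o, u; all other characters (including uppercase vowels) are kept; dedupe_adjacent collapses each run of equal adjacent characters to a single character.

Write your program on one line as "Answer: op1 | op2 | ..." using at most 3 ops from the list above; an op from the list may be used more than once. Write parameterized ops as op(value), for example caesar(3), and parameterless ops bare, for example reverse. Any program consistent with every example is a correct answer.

reverse | swapcase

Check, running the answer program on each example:
  "dofmj" -> "jmfod" -> "JMFOD"
  "teu" -> "uet" -> "UET"
  "bhwah" -> "hawhb" -> "HAWHB"
  "eyvegujnbyq" -> "qybnjugevye" -> "QYBNJUGEVYE"
  "ghlpbylkuxc" -> "cxuklybplhg" -> "CXUKLYBPLHG"
  "bsuuegkpnmjg" -> "gjmnpkgeuusb" -> "GJMNPKGEUUSB"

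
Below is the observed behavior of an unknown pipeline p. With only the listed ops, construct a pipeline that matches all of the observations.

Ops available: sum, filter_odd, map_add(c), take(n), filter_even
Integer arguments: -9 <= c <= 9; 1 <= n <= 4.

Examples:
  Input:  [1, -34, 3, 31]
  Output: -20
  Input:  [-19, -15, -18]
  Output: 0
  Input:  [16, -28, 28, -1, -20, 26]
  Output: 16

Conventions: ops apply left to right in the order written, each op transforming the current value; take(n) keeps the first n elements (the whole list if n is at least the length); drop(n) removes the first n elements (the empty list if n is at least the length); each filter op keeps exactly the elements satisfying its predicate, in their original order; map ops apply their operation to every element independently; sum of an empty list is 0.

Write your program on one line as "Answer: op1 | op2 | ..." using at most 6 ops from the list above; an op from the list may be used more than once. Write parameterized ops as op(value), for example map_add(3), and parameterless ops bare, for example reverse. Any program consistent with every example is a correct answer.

take(2) | map_add(9) | map_add(5) | filter_even | sum

Check, running the answer program on each example:
  [1, -34, 3, 31] -> [1, -34] -> [10, -25] -> [15, -20] -> [-20] -> -20
  [-19, -15, -18] -> [-19, -15] -> [-10, -6] -> [-5, -1] -> [] -> 0
  [16, -28, 28, -1, -20, 26] -> [16, -28] -> [25, -19] -> [30, -14] -> [30, -14] -> 16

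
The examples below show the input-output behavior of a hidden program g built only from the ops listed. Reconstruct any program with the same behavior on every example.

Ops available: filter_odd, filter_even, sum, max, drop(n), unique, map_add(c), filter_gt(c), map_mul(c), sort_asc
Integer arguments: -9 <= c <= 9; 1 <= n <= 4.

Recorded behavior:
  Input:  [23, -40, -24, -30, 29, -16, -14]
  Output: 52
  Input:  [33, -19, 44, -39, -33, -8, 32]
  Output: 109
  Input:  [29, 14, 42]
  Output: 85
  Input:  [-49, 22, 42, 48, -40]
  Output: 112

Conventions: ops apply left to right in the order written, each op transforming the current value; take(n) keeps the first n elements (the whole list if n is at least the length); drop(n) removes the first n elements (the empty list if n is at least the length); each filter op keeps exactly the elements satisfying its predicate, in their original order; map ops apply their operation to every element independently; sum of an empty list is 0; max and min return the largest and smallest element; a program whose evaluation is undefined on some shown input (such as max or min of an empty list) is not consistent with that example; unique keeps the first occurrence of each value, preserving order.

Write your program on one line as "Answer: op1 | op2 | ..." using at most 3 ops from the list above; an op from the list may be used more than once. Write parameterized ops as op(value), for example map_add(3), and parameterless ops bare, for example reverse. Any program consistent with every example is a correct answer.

filter_gt(8) | sum

Check, running the answer program on each example:
  [23, -40, -24, -30, 29, -16, -14] -> [23, 29] -> 52
  [33, -19, 44, -39, -33, -8, 32] -> [33, 44, 32] -> 109
  [29, 14, 42] -> [29, 14, 42] -> 85
  [-49, 22, 42, 48, -40] -> [22, 42, 48] -> 112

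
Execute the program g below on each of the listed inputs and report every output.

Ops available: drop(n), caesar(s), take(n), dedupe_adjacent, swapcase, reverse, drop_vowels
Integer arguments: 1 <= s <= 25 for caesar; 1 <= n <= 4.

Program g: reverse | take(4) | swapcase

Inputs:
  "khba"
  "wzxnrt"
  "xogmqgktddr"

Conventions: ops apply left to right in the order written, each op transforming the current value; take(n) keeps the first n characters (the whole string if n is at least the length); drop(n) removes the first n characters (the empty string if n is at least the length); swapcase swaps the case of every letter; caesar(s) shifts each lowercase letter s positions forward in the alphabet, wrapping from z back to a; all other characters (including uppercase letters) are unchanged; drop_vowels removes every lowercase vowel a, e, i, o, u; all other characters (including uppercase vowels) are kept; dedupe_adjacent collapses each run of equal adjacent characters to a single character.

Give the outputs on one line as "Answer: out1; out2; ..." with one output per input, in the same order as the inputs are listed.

Execution, op by op:
  "khba" -> "abhk" -> "abhk" -> "ABHK"
  "wzxnrt" -> "trnxzw" -> "trnx" -> "TRNX"
  "xogmqgktddr" -> "rddtkgqmgox" -> "rddt" -> "RDDT"

"ABHK"; "TRNX"; "RDDT"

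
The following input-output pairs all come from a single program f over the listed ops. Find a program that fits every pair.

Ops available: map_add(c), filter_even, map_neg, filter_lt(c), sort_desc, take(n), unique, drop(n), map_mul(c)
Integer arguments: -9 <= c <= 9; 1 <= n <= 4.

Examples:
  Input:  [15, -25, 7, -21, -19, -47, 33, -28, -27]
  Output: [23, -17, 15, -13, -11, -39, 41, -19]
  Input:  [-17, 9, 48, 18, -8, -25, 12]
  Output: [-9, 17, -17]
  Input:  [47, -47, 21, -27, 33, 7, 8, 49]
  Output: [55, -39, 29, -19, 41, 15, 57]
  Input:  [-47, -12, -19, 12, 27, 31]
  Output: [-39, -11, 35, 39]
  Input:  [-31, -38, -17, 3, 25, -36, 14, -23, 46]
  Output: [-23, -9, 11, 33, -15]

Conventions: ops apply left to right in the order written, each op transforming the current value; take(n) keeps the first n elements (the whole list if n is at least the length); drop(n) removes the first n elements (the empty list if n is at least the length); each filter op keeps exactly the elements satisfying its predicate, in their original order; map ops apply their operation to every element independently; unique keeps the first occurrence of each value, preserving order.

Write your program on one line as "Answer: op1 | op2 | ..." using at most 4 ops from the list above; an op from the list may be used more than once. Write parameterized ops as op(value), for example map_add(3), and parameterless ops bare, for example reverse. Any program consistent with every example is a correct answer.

map_add(3) | filter_even | map_add(5)

Check, running the answer program on each example:
  [15, -25, 7, -21, -19, -47, 33, -28, -27] -> [18, -22, 10, -18, -16, -44, 36, -25, -24] -> [18, -22, 10, -18, -16, -44, 36, -24] -> [23, -17, 15, -13, -11, -39, 41, -19]
  [-17, 9, 48, 18, -8, -25, 12] -> [-14, 12, 51, 21, -5, -22, 15] -> [-14, 12, -22] -> [-9, 17, -17]
  [47, -47, 21, -27, 33, 7, 8, 49] -> [50, -44, 24, -24, 36, 10, 11, 52] -> [50, -44, 24, -24, 36, 10, 52] -> [55, -39, 29, -19, 41, 15, 57]
  [-47, -12, -19, 12, 27, 31] -> [-44, -9, -16, 15, 30, 34] -> [-44, -16, 30, 34] -> [-39, -11, 35, 39]
  [-31, -38, -17, 3, 25, -36, 14, -23, 46] -> [-28, -35, -14, 6, 28, -33, 17, -20, 49] -> [-28, -14, 6, 28, -20] -> [-23, -9, 11, 33, -15]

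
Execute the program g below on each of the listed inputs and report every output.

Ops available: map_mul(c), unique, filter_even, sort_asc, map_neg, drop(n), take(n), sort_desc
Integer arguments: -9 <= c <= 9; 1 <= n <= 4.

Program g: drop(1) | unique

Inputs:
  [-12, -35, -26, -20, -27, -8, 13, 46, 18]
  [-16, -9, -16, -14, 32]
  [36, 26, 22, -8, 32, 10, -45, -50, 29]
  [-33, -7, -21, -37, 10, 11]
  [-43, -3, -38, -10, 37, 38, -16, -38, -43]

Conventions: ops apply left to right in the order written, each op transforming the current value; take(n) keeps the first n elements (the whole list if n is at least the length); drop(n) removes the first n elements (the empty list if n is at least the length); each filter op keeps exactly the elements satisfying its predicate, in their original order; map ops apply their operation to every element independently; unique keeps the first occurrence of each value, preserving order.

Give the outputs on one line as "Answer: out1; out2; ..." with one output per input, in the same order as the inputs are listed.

Execution, op by op:
  [-12, -35, -26, -20, -27, -8, 13, 46, 18] -> [-35, -26, -20, -27, -8, 13, 46, 18] -> [-35, -26, -20, -27, -8, 13, 46, 18]
  [-16, -9, -16, -14, 32] -> [-9, -16, -14, 32] -> [-9, -16, -14, 32]
  [36, 26, 22, -8, 32, 10, -45, -50, 29] -> [26, 22, -8, 32, 10, -45, -50, 29] -> [26, 22, -8, 32, 10, -45, -50, 29]
  [-33, -7, -21, -37, 10, 11] -> [-7, -21, -37, 10, 11] -> [-7, -21, -37, 10, 11]
  [-43, -3, -38, -10, 37, 38, -16, -38, -43] -> [-3, -38, -10, 37, 38, -16, -38, -43] -> [-3, -38, -10, 37, 38, -16, -43]

[-35, -26, -20, -27, -8, 13, 46, 18]; [-9, -16, -14, 32]; [26, 22, -8, 32, 10, -45, -50, 29]; [-7, -21, -37, 10, 11]; [-3, -38, -10, 37, 38, -16, -43]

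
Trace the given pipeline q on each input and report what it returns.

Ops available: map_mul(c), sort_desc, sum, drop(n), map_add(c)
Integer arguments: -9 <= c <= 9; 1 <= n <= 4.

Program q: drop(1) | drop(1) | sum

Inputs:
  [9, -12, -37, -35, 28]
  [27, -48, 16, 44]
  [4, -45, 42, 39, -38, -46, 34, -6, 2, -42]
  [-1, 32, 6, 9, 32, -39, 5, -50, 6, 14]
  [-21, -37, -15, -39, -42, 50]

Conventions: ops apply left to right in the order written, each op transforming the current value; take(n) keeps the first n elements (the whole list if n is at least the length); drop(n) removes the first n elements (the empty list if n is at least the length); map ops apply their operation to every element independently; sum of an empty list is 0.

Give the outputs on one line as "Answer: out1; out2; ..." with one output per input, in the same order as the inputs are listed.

-44; 60; -15; -17; -46

Execution, op by op:
  [9, -12, -37, -35, 28] -> [-12, -37, -35, 28] -> [-37, -35, 28] -> -44
  [27, -48, 16, 44] -> [-48, 16, 44] -> [16, 44] -> 60
  [4, -45, 42, 39, -38, -46, 34, -6, 2, -42] -> [-45, 42, 39, -38, -46, 34, -6, 2, -42] -> [42, 39, -38, -46, 34, -6, 2, -42] -> -15
  [-1, 32, 6, 9, 32, -39, 5, -50, 6, 14] -> [32, 6, 9, 32, -39, 5, -50, 6, 14] -> [6, 9, 32, -39, 5, -50, 6, 14] -> -17
  [-21, -37, -15, -39, -42, 50] -> [-37, -15, -39, -42, 50] -> [-15, -39, -42, 50] -> -46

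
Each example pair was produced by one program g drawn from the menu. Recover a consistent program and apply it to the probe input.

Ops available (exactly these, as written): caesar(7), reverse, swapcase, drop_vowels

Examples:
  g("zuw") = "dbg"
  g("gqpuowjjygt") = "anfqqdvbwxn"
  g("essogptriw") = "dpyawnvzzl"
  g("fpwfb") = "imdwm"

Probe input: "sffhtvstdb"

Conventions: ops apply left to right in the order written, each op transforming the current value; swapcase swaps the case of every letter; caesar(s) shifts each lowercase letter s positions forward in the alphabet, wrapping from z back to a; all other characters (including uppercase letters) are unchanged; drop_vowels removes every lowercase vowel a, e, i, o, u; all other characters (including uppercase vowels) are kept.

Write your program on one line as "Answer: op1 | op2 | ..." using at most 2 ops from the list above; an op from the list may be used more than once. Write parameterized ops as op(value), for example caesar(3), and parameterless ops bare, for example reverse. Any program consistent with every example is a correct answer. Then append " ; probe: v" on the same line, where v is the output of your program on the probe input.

caesar(7) | reverse ; probe: "ikazcaommz"

Check, running the answer program on each example:
  "zuw" -> "gbd" -> "dbg"
  "gqpuowjjygt" -> "nxwbvdqqfna" -> "anfqqdvbwxn"
  "essogptriw" -> "lzzvnwaypd" -> "dpyawnvzzl"
  "fpwfb" -> "mwdmi" -> "imdwm"
  probe: "sffhtvstdb" -> "zmmoaczaki" -> "ikazcaommz"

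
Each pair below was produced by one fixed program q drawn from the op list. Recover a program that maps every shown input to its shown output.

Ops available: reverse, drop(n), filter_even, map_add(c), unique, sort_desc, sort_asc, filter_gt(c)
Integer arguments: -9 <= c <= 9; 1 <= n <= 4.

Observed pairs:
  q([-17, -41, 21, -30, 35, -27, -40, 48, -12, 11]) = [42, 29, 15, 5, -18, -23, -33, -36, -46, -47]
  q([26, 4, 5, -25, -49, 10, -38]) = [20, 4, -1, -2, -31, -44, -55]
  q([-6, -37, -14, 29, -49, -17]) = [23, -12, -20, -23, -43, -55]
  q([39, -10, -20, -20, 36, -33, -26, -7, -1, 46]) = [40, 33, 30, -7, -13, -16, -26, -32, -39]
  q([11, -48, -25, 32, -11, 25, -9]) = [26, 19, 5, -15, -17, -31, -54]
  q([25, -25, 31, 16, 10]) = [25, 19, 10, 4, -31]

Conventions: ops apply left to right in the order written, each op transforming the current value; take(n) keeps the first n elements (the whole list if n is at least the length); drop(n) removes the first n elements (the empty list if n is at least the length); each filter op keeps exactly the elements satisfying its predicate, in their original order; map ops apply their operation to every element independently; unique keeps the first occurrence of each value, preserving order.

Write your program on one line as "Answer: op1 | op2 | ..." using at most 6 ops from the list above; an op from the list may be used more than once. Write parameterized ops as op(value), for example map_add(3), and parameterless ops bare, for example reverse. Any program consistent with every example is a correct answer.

unique | map_add(-4) | map_add(-3) | sort_asc | map_add(1) | sort_desc

Check, running the answer program on each example:
  [-17, -41, 21, -30, 35, -27, -40, 48, -12, 11] -> [-17, -41, 21, -30, 35, -27, -40, 48, -12, 11] -> [-21, -45, 17, -34, 31, -31, -44, 44, -16, 7] -> [-24, -48, 14, -37, 28, -34, -47, 41, -19, 4] -> [-48, -47, -37, -34, -24, -19, 4, 14, 28, 41] -> [-47, -46, -36, -33, -23, -18, 5, 15, 29, 42] -> [42, 29, 15, 5, -18, -23, -33, -36, -46, -47]
  [26, 4, 5, -25, -49, 10, -38] -> [26, 4, 5, -25, -49, 10, -38] -> [22, 0, 1, -29, -53, 6, -42] -> [19, -3, -2, -32, -56, 3, -45] -> [-56, -45, -32, -3, -2, 3, 19] -> [-55, -44, -31, -2, -1, 4, 20] -> [20, 4, -1, -2, -31, -44, -55]
  [-6, -37, -14, 29, -49, -17] -> [-6, -37, -14, 29, -49, -17] -> [-10, -41, -18, 25, -53, -21] -> [-13, -44, -21, 22, -56, -24] -> [-56, -44, -24, -21, -13, 22] -> [-55, -43, -23, -20, -12, 23] -> [23, -12, -20, -23, -43, -55]
  [39, -10, -20, -20, 36, -33, -26, -7, -1, 46] -> [39, -10, -20, 36, -33, -26, -7, -1, 46] -> [35, -14, -24, 32, -37, -30, -11, -5, 42] -> [32, -17, -27, 29, -40, -33, -14, -8, 39] -> [-40, -33, -27, -17, -14, -8, 29, 32, 39] -> [-39, -32, -26, -16, -13, -7, 30, 33, 40] -> [40, 33, 30, -7, -13, -16, -26, -32, -39]
  [11, -48, -25, 32, -11, 25, -9] -> [11, -48, -25, 32, -11, 25, -9] -> [7, -52, -29, 28, -15, 21, -13] -> [4, -55, -32, 25, -18, 18, -16] -> [-55, -32, -18, -16, 4, 18, 25] -> [-54, -31, -17, -15, 5, 19, 26] -> [26, 19, 5, -15, -17, -31, -54]
  [25, -25, 31, 16, 10] -> [25, -25, 31, 16, 10] -> [21, -29, 27, 12, 6] -> [18, -32, 24, 9, 3] -> [-32, 3, 9, 18, 24] -> [-31, 4, 10, 19, 25] -> [25, 19, 10, 4, -31]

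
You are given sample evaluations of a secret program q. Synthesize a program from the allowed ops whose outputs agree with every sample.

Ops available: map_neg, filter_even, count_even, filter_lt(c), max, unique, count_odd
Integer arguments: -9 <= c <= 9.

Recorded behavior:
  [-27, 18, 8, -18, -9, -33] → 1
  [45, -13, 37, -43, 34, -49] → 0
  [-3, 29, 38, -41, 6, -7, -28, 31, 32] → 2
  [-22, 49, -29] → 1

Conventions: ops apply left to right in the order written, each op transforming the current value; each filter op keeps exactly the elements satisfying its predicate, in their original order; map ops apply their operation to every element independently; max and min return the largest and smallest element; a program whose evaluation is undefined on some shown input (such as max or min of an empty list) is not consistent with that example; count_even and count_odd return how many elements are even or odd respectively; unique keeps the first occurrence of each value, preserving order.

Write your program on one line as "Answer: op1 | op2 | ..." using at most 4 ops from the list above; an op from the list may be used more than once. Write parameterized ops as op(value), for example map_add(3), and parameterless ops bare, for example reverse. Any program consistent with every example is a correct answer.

filter_lt(7) | map_neg | filter_even | count_even

Check, running the answer program on each example:
  [-27, 18, 8, -18, -9, -33] -> [-27, -18, -9, -33] -> [27, 18, 9, 33] -> [18] -> 1
  [45, -13, 37, -43, 34, -49] -> [-13, -43, -49] -> [13, 43, 49] -> [] -> 0
  [-3, 29, 38, -41, 6, -7, -28, 31, 32] -> [-3, -41, 6, -7, -28] -> [3, 41, -6, 7, 28] -> [-6, 28] -> 2
  [-22, 49, -29] -> [-22, -29] -> [22, 29] -> [22] -> 1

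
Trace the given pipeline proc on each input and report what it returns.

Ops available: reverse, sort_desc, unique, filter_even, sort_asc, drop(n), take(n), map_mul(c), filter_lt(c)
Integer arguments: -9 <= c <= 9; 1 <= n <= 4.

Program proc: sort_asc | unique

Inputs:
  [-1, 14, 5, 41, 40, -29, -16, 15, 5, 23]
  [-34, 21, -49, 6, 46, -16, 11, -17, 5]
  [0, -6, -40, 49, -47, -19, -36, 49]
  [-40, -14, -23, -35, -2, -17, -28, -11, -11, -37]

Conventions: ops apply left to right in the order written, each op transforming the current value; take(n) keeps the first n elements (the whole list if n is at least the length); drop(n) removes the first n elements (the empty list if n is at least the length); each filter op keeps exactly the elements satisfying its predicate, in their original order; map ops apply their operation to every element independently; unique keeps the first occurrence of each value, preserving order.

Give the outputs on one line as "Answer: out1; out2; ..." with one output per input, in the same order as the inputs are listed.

[-29, -16, -1, 5, 14, 15, 23, 40, 41]; [-49, -34, -17, -16, 5, 6, 11, 21, 46]; [-47, -40, -36, -19, -6, 0, 49]; [-40, -37, -35, -28, -23, -17, -14, -11, -2]

Execution, op by op:
  [-1, 14, 5, 41, 40, -29, -16, 15, 5, 23] -> [-29, -16, -1, 5, 5, 14, 15, 23, 40, 41] -> [-29, -16, -1, 5, 14, 15, 23, 40, 41]
  [-34, 21, -49, 6, 46, -16, 11, -17, 5] -> [-49, -34, -17, -16, 5, 6, 11, 21, 46] -> [-49, -34, -17, -16, 5, 6, 11, 21, 46]
  [0, -6, -40, 49, -47, -19, -36, 49] -> [-47, -40, -36, -19, -6, 0, 49, 49] -> [-47, -40, -36, -19, -6, 0, 49]
  [-40, -14, -23, -35, -2, -17, -28, -11, -11, -37] -> [-40, -37, -35, -28, -23, -17, -14, -11, -11, -2] -> [-40, -37, -35, -28, -23, -17, -14, -11, -2]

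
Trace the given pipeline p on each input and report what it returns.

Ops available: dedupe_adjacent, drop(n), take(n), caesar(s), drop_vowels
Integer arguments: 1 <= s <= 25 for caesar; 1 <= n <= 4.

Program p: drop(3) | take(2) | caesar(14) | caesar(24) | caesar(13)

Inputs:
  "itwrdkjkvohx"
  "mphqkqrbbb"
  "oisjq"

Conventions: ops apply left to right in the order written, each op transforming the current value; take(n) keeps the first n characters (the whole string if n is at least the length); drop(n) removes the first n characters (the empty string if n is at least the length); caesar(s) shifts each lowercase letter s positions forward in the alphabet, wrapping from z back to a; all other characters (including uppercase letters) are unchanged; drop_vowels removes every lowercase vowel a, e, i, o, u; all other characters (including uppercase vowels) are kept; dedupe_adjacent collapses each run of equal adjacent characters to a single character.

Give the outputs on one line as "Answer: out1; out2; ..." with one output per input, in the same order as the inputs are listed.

"qc"; "pj"; "ip"

Execution, op by op:
  "itwrdkjkvohx" -> "rdkjkvohx" -> "rd" -> "fr" -> "dp" -> "qc"
  "mphqkqrbbb" -> "qkqrbbb" -> "qk" -> "ey" -> "cw" -> "pj"
  "oisjq" -> "jq" -> "jq" -> "xe" -> "vc" -> "ip"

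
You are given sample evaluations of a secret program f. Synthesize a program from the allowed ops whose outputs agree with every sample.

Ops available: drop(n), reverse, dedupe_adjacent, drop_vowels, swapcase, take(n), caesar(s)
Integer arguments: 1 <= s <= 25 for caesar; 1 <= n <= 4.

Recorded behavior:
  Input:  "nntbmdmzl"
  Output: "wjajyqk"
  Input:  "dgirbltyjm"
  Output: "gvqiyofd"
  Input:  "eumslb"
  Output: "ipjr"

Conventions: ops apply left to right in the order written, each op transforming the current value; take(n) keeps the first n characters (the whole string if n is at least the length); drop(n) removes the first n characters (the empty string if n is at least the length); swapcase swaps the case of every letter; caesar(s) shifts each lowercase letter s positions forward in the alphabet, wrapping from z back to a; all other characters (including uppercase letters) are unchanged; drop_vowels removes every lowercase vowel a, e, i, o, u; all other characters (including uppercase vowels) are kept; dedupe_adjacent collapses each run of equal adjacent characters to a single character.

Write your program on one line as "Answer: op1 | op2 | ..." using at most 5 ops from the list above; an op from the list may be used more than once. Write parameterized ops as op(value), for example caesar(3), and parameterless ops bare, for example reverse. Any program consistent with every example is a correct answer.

drop(1) | reverse | drop(1) | caesar(23)

Check, running the answer program on each example:
  "nntbmdmzl" -> "ntbmdmzl" -> "lzmdmbtn" -> "zmdmbtn" -> "wjajyqk"
  "dgirbltyjm" -> "girbltyjm" -> "mjytlbrig" -> "jytlbrig" -> "gvqiyofd"
  "eumslb" -> "umslb" -> "blsmu" -> "lsmu" -> "ipjr"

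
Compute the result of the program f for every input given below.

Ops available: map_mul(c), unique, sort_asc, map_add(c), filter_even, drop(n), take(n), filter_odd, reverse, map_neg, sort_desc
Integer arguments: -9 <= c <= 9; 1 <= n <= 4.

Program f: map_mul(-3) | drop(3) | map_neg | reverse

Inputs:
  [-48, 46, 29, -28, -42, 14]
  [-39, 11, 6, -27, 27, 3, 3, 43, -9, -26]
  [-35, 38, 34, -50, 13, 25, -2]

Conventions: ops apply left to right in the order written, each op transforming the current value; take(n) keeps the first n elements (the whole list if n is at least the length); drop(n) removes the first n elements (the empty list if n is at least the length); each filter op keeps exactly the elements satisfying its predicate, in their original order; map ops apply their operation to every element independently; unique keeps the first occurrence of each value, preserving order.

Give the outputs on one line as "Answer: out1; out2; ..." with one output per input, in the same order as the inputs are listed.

Execution, op by op:
  [-48, 46, 29, -28, -42, 14] -> [144, -138, -87, 84, 126, -42] -> [84, 126, -42] -> [-84, -126, 42] -> [42, -126, -84]
  [-39, 11, 6, -27, 27, 3, 3, 43, -9, -26] -> [117, -33, -18, 81, -81, -9, -9, -129, 27, 78] -> [81, -81, -9, -9, -129, 27, 78] -> [-81, 81, 9, 9, 129, -27, -78] -> [-78, -27, 129, 9, 9, 81, -81]
  [-35, 38, 34, -50, 13, 25, -2] -> [105, -114, -102, 150, -39, -75, 6] -> [150, -39, -75, 6] -> [-150, 39, 75, -6] -> [-6, 75, 39, -150]

[42, -126, -84]; [-78, -27, 129, 9, 9, 81, -81]; [-6, 75, 39, -150]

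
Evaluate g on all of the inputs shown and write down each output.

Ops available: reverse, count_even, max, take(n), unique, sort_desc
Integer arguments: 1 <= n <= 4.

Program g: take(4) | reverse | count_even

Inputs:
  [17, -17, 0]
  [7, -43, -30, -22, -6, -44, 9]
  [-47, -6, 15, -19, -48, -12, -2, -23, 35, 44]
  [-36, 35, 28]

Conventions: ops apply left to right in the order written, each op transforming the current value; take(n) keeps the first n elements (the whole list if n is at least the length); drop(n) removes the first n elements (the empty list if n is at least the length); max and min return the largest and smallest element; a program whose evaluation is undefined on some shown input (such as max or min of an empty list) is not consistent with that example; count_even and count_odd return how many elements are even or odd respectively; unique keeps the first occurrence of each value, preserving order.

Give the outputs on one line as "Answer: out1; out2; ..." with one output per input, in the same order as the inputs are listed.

Execution, op by op:
  [17, -17, 0] -> [17, -17, 0] -> [0, -17, 17] -> 1
  [7, -43, -30, -22, -6, -44, 9] -> [7, -43, -30, -22] -> [-22, -30, -43, 7] -> 2
  [-47, -6, 15, -19, -48, -12, -2, -23, 35, 44] -> [-47, -6, 15, -19] -> [-19, 15, -6, -47] -> 1
  [-36, 35, 28] -> [-36, 35, 28] -> [28, 35, -36] -> 2

1; 2; 1; 2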